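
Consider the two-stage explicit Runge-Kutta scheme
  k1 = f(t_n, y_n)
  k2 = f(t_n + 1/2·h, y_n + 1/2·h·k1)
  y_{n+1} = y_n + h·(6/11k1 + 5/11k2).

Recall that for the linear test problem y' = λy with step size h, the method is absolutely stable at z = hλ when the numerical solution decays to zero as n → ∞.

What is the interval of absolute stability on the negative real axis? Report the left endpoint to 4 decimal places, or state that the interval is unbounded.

Test eqn y'=λy, z=hλ:
  k1=λy_n ⇒ h·k1=z·y_n;  k2=λ(1+1/2z)y_n ⇒ h·k2=z(1+1/2z)y_n
  y_{n+1}/y_n = 1 + 6/11z + 5/11z(1+1/2z) = 1 + z + 5/22z²
  Hence R(z) = 1 + z + 5/22z².

Need |R(x)|<1, x<0.
x=-0.42: |R|=0.6201
R=1: x+5/22x²=0 ⇒ x=−22/5=-4.4000; min R=1−1/(4·5/22)=-0.1000>−1
Confirm numerically:
  x=-3.180: |R|=0.11827 <1
  x=-3.004: |R|=0.04691 <1
  x=-2.709: |R|=0.04112 <1
  x=-4.934: |R|=1.59881 >1
  x=-4.658: |R|=1.27313 >1
  x=-4.556: |R|=1.16153 >1
Stable set (-4.4000, 0).

z∈(-4.4000,0).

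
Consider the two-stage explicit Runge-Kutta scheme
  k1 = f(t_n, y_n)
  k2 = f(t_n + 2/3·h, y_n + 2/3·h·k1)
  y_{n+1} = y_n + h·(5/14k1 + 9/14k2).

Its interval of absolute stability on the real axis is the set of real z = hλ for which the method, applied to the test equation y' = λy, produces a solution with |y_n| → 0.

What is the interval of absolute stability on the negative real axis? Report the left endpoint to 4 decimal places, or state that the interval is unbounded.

Test eqn y'=λy, z=hλ:
  k1=λy_n ⇒ h·k1=z·y_n;  k2=λ(1+2/3z)y_n ⇒ h·k2=z(1+2/3z)y_n
  y_{n+1}/y_n = 1 + 5/14z + 9/14z(1+2/3z) = 1 + z + 3/7z²
  Hence R(z) = 1 + z + 3/7z².

Solve |R(x)|<1 on ℝ⁻.
x=-1.51: |R|=0.4672
R=1: x+3/7x²=0 ⇒ x=−7/3=-2.3333; min R=1−1/(4·3/7)=0.4167>−1
Confirm numerically:
  x=-1.496: |R|=0.46315 <1
  x=-1.231: |R|=0.41844 <1
  x=-0.966: |R|=0.43392 <1
  x=-2.833: |R|=1.60667 >1
  x=-2.623: |R|=1.32563 >1
  x=-2.595: |R|=1.29101 >1
So |R|<1 on (-2.3333, 0).

z∈(-2.3333,0).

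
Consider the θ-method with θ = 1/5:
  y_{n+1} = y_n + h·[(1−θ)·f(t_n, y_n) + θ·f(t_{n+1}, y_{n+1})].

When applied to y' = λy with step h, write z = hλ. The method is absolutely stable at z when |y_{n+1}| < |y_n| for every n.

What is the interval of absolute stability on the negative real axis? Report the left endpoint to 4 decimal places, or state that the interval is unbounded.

Test eqn y'=λy, z=hλ:
  y_{n+1} = y_n + z·[4/5·y_n + 1/5·y_{n+1}] ⇒ (1 − 1/5z)y_{n+1} = (1 + 4/5z)y_n
  R(z) = (1 + 4/5z)/(1 − 1/5z).

Find x<0 with |R(x)|<1.
x=-0.79: |R|=0.3178
R=−1: 1+4/5x = −1+1/5x ⇒ -3/5x=2 ⇒ x=2/(-3/5)=-3.3333
Confirm numerically:
  x=-3.249: |R|=0.96933 <1
  x=-2.397: |R|=0.62025 <1
  x=-1.690: |R|=0.26308 <1
  x=-3.703: |R|=1.12743 >1
  x=-3.670: |R|=1.11649 >1
  x=-3.374: |R|=1.01457 >1
Interval (-3.3333, 0).

(-3.3333, 0).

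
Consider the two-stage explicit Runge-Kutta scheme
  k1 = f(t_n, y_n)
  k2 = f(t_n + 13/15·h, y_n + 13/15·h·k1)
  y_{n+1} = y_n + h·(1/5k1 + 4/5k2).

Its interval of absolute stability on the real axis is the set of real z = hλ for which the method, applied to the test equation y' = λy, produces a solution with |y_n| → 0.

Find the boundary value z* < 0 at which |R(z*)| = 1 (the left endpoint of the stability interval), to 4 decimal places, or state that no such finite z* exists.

left endpoint -1.4423.

Test eqn y'=λy, z=hλ:
  k1=λy_n ⇒ h·k1=z·y_n;  k2=λ(1+13/15z)y_n ⇒ h·k2=z(1+13/15z)y_n
  y_{n+1}/y_n = 1 + 1/5z + 4/5z(1+13/15z) = 1 + z + 52/75z²
  ⇒ R(z) = 1 + z + 52/75z².

Find x<0 with |R(x)|<1.
x=-0.39: |R|=0.7155
R=1: x+52/75x²=0 ⇒ x=−75/52=-1.4423; min R=1−1/(4·52/75)=0.6394>−1
Confirm numerically:
  x=-0.973: |R|=0.68340 <1
  x=-0.960: |R|=0.67898 <1
  x=-0.627: |R|=0.64557 <1
  x=-1.678: |R|=1.27421 >1
  x=-1.523: |R|=1.08521 >1
Interval (-1.4423, 0).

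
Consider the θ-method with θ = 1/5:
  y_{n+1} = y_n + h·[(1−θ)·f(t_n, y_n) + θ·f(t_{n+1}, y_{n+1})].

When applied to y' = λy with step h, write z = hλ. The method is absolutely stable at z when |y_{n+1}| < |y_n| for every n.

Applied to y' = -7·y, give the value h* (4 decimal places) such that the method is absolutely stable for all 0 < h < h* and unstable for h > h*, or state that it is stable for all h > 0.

(-3.3333,0); λ=-7 ⇒ h* = (10/3)/7 = 0.4762.

On y'=λy, z=hλ:
  y_{n+1} = y_n + z·[4/5·y_n + 1/5·y_{n+1}] ⇒ (1 − 1/5z)y_{n+1} = (1 + 4/5z)y_n
  Hence R(z) = (1 + 4/5z)/(1 − 1/5z).

Find x<0 with |R(x)|<1.
x=-0.57: |R|=0.4883
R=−1: 1+4/5x = −1+1/5x ⇒ -3/5x=2 ⇒ x=2/(-3/5)=-3.3333
Confirm numerically:
  x=-3.099: |R|=0.91320 <1
  x=-2.107: |R|=0.48234 <1
  x=-1.835: |R|=0.34236 <1
  x=-1.490: |R|=0.14792 <1
  x=-3.584: |R|=1.08760 >1
  x=-3.558: |R|=1.07876 >1
Stable set (-3.3333, 0).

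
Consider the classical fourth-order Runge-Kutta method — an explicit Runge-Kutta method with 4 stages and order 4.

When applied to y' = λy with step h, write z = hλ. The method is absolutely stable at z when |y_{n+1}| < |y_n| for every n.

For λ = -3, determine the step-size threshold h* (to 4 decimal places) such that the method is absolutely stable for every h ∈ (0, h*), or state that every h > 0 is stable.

(-2.7853,0); λ=-3 ⇒ h* = 0.9284.

Test eqn y'=λy, z=hλ:
  order 4, 4-stage ⇒ R(z)=1+z+z^2/2+z^3/6+z^4/24
  (e.g. R(-1.13)=0.33590, |R|=0.33590)

Find x<0 with |R(x)|<1.
x=-1.13: |R|=0.3359
|R(-1.89)|=0.3025 |R(-1.51)|=0.2728 |R(-0.76)|=0.4695
Bisect:
  x_lo=-3.2829 |R|=2.0487  x_hi=-0.0867 |R|=0.9170
  mid=-1.68481 |R|=0.27313 →hi
  mid=-2.48387 |R|=0.63285 →hi
  mid=-2.88340 |R|=1.15827 →lo
  mid=-2.68363 |R|=0.85724 →hi
  mid=-2.78352 |R|=0.99732 →hi
  mid=-2.83346 |R|=1.07508 →lo
  mid=-2.80849 |R|=1.03553 →lo
  mid=-2.79600 |R|=1.01626 →lo
  mid=-2.78976 |R|=1.00675 →lo
  ...
  [-2.78547,-2.78527] ⇒ x*=-2.7853
So |R|<1 on (-2.7853, 0).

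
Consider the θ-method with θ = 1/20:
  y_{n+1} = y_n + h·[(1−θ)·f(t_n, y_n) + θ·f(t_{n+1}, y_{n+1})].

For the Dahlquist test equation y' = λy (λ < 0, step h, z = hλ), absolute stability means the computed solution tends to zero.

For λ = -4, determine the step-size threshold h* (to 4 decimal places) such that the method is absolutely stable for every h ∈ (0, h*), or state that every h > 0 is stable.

(-2.2222,0); λ=-4 ⇒ h* = (20/9)/4 = 0.5556.

Test eqn y'=λy, z=hλ:
  y_{n+1} = y_n + z·[19/20·y_n + 1/20·y_{n+1}] ⇒ (1 − 1/20z)y_{n+1} = (1 + 19/20z)y_n
  Hence R(z) = (1 + 19/20z)/(1 − 1/20z).

Need |R(x)|<1, x<0.
x=-1.59: |R|=0.4729
R=−1: 1+19/20x = −1+1/20x ⇒ -9/10x=2 ⇒ x=2/(-9/10)=-2.2222
Confirm numerically:
  x=-1.963: |R|=0.78755 <1
  x=-1.861: |R|=0.70258 <1
  x=-1.072: |R|=0.01746 <1
  x=-0.981: |R|=0.06487 <1
  x=-2.735: |R|=1.40598 >1
  x=-2.572: |R|=1.27893 >1
  x=-2.538: |R|=1.25220 >1
So |R|<1 on (-2.2222, 0).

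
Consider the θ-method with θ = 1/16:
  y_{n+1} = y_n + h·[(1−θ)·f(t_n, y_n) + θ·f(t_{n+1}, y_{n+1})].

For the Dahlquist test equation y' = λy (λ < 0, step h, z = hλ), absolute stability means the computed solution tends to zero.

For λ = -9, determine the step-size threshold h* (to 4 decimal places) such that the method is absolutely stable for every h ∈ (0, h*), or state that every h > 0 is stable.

(-2.2857,0); λ=-9 ⇒ h* = (16/7)/9 = 0.2540.

Test eqn y'=λy, z=hλ:
  y_{n+1} = y_n + z·[15/16·y_n + 1/16·y_{n+1}] ⇒ (1 − 1/16z)y_{n+1} = (1 + 15/16z)y_n
  Hence R(z) = (1 + 15/16z)/(1 − 1/16z).

Find x<0 with |R(x)|<1.
x=-1.78: |R|=0.6018
R=−1: 1+15/16x = −1+1/16x ⇒ -7/8x=2 ⇒ x=2/(-7/8)=-2.2857
Confirm numerically:
  x=-1.914: |R|=0.70950 <1
  x=-1.792: |R|=0.61151 <1
  x=-1.462: |R|=0.33959 <1
  x=-1.184: |R|=0.10242 <1
  x=-2.676: |R|=1.29257 >1
  x=-2.507: |R|=1.16740 >1
Interval (-2.2857, 0).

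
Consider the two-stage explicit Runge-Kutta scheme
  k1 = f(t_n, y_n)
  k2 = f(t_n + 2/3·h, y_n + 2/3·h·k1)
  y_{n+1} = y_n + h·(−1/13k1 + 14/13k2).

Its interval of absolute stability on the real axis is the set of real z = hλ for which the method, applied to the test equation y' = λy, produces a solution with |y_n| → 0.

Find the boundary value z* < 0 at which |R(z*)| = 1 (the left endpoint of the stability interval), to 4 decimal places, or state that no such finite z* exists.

With y'=λy (z=hλ):
  k1=λy_n ⇒ h·k1=z·y_n;  k2=λ(1+2/3z)y_n ⇒ h·k2=z(1+2/3z)y_n
  y_{n+1}/y_n = 1 − 1/13z + 14/13z(1+2/3z) = 1 + z + 28/39z²
  R(z) = 1 + z + 28/39z².

Solve |R(x)|<1 on ℝ⁻.
x=-1.48: |R|=1.0926
R=1: x+28/39x²=0 ⇒ x=−39/28=-1.3929; min R=1−1/(4·28/39)=0.6518>−1
Confirm numerically:
  x=-1.144: |R|=0.79561 <1
  x=-0.824: |R|=0.66347 <1
  x=-0.787: |R|=0.65768 <1
  x=-1.830: |R|=1.57434 >1
  x=-1.741: |R|=1.43516 >1
So |R|<1 on (-1.3929, 0).

z* = -1.3929.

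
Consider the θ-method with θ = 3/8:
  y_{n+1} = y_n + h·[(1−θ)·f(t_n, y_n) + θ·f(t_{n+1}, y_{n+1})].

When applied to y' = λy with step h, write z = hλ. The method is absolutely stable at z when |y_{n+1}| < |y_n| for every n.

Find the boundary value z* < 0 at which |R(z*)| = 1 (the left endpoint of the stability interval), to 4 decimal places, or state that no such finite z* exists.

With y'=λy (z=hλ):
  y_{n+1} = y_n + z·[5/8·y_n + 3/8·y_{n+1}] ⇒ (1 − 3/8z)y_{n+1} = (1 + 5/8z)y_n
  R(z) = (1 + 5/8z)/(1 − 3/8z).

Solve |R(x)|<1 on ℝ⁻.
x=-0.32: |R|=0.7143
R=−1: 1+5/8x = −1+3/8x ⇒ -1/4x=2 ⇒ x=2/(-1/4)=-8.0000
Confirm numerically:
  x=-7.776: |R|=0.98570 <1
  x=-4.903: |R|=0.72724 <1
  x=-4.065: |R|=0.61030 <1
  x=-3.895: |R|=0.58293 <1
  x=-8.358: |R|=1.02165 >1
  x=-8.159: |R|=1.00979 >1
So |R|<1 on (-8.0000, 0).

left endpoint -8.0000.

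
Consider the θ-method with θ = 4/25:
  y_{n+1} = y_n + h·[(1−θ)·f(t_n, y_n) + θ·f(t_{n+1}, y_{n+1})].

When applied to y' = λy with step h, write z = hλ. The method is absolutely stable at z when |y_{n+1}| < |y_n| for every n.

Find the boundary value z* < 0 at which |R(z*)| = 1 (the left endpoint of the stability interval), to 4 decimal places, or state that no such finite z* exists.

z* = -2.9412.

With y'=λy (z=hλ):
  y_{n+1} = y_n + z·[21/25·y_n + 4/25·y_{n+1}] ⇒ (1 − 4/25z)y_{n+1} = (1 + 21/25z)y_n
  so R(z) = (1 + 21/25z)/(1 − 4/25z).

Boundary: |R(x)|=1, x<0.
x=-1.67: |R|=0.3179
R=−1: 1+21/25x = −1+4/25x ⇒ -17/25x=2 ⇒ x=2/(-17/25)=-2.9412
Confirm numerically:
  x=-2.742: |R|=0.90586 <1
  x=-2.244: |R|=0.65117 <1
  x=-2.085: |R|=0.56344 <1
  x=-3.515: |R|=1.24974 >1
  x=-3.348: |R|=1.18014 >1
So |R|<1 on (-2.9412, 0).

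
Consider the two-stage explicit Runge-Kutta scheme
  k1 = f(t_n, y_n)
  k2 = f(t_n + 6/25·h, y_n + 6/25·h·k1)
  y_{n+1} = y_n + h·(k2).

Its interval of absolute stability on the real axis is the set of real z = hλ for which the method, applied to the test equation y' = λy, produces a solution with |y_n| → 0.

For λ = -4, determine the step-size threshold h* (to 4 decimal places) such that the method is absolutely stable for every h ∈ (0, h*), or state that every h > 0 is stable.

On y'=λy, z=hλ:
  k1=λy_n ⇒ h·k1=z·y_n;  k2=λ(1+6/25z)y_n ⇒ h·k2=z(1+6/25z)y_n
  y_{n+1}/y_n = 1 + z(1+6/25z) = 1 + z + 6/25z²
  Hence R(z) = 1 + z + 6/25z².

Find x<0 with |R(x)|<1.
x=-1.33: |R|=0.0945
R=1: x+6/25x²=0 ⇒ x=−25/6=-4.1667; min R=1−1/(4·6/25)=-0.0417>−1
Confirm numerically:
  x=-3.510: |R|=0.44682 <1
  x=-3.451: |R|=0.40726 <1
  x=-2.628: |R|=0.02953 <1
  x=-1.829: |R|=0.02614 <1
  x=-4.402: |R|=1.24862 >1
  x=-4.278: |R|=1.11431 >1
Interval (-4.1667, 0).

(-4.1667,0); λ=-4 ⇒ h* = (25/6)/4 = 1.0417.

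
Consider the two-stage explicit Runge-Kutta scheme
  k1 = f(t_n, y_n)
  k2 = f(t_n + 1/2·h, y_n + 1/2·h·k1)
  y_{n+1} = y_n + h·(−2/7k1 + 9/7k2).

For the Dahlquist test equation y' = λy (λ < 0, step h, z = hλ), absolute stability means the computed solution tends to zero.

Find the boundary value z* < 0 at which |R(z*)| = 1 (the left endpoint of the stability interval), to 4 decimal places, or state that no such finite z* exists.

left endpoint -1.5556.

Test eqn y'=λy, z=hλ:
  k1=λy_n ⇒ h·k1=z·y_n;  k2=λ(1+1/2z)y_n ⇒ h·k2=z(1+1/2z)y_n
  y_{n+1}/y_n = 1 − 2/7z + 9/7z(1+1/2z) = 1 + z + 9/14z²
  Hence R(z) = 1 + z + 9/14z².

Solve |R(x)|<1 on ℝ⁻.
x=-0.79: |R|=0.6112
R=1: x+9/14x²=0 ⇒ x=−14/9=-1.5556; min R=1−1/(4·9/14)=0.6111>−1
Confirm numerically:
  x=-1.213: |R|=0.73288 <1
  x=-1.147: |R|=0.69875 <1
  x=-0.924: |R|=0.62486 <1
  x=-2.084: |R|=1.70796 >1
  x=-1.998: |R|=1.56829 >1
  x=-1.885: |R|=1.39922 >1
Interval (-1.5556, 0).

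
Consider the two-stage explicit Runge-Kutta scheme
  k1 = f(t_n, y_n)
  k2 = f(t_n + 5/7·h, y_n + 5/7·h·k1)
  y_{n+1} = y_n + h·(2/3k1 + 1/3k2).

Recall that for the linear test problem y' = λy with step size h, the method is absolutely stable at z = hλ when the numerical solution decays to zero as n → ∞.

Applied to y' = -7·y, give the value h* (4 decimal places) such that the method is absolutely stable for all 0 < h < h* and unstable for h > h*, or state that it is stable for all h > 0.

(-4.2000,0); λ=-7 ⇒ h* = (21/5)/7 = 0.6000.

Test eqn y'=λy, z=hλ:
  k1=λy_n ⇒ h·k1=z·y_n;  k2=λ(1+5/7z)y_n ⇒ h·k2=z(1+5/7z)y_n
  y_{n+1}/y_n = 1 + 2/3z + 1/3z(1+5/7z) = 1 + z + 5/21z²
  ⇒ R(z) = 1 + z + 5/21z².

Solve |R(x)|<1 on ℝ⁻.
x=-0.38: |R|=0.6544
R=1: x+5/21x²=0 ⇒ x=−21/5=-4.2000; min R=1−1/(4·5/21)=-0.0500>−1
Confirm numerically:
  x=-3.443: |R|=0.37944 <1
  x=-2.800: |R|=0.06667 <1
  x=-2.767: |R|=0.05593 <1
  x=-2.296: |R|=0.04085 <1
  x=-4.432: |R|=1.24482 >1
  x=-4.289: |R|=1.09089 >1
Stable set (-4.2000, 0).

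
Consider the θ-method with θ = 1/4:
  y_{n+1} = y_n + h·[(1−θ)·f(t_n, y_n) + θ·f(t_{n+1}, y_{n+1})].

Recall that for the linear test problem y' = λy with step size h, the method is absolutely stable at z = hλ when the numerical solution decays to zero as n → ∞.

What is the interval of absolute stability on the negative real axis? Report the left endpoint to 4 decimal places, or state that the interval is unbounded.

Test eqn y'=λy, z=hλ:
  y_{n+1} = y_n + z·[3/4·y_n + 1/4·y_{n+1}] ⇒ (1 − 1/4z)y_{n+1} = (1 + 3/4z)y_n
  so R(z) = (1 + 3/4z)/(1 − 1/4z).

Need |R(x)|<1, x<0.
x=-1.4: |R|=0.0370
R=−1: 1+3/4x = −1+1/4x ⇒ -1/2x=2 ⇒ x=2/(-1/2)=-4.0000
Confirm numerically:
  x=-2.525: |R|=0.54789 <1
  x=-2.158: |R|=0.40175 <1
  x=-2.037: |R|=0.34968 <1
  x=-4.523: |R|=1.12273 >1
  x=-4.191: |R|=1.04664 >1
Interval (-4.0000, 0).

z∈(-4.0000,0).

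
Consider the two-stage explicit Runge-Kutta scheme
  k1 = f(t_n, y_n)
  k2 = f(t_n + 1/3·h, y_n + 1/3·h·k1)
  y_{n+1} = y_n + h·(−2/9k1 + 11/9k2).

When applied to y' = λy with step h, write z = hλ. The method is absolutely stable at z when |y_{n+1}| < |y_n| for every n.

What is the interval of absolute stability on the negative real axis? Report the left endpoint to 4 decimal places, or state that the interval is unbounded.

On y'=λy, z=hλ:
  k1=λy_n ⇒ h·k1=z·y_n;  k2=λ(1+1/3z)y_n ⇒ h·k2=z(1+1/3z)y_n
  y_{n+1}/y_n = 1 − 2/9z + 11/9z(1+1/3z) = 1 + z + 11/27z²
  so R(z) = 1 + z + 11/27z².

Boundary: |R(x)|=1, x<0.
x=-0.6: |R|=0.5467
R=1: x+11/27x²=0 ⇒ x=−27/11=-2.4545; min R=1−1/(4·11/27)=0.3864>−1
Confirm numerically:
  x=-1.818: |R|=0.52853 <1
  x=-1.524: |R|=0.42223 <1
  x=-1.458: |R|=0.40805 <1
  x=-2.722: |R|=1.29660 >1
  x=-2.533: |R|=1.08096 >1
Stable set (-2.4545, 0).

z∈(-2.4545,0).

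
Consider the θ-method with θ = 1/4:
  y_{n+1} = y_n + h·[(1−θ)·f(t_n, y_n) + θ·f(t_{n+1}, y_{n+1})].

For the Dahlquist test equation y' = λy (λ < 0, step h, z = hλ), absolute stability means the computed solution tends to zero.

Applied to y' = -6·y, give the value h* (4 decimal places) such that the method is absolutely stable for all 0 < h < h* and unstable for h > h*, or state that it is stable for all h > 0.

(-4.0000,0); λ=-6 ⇒ h* = (4)/6 = 0.6667.

On y'=λy, z=hλ:
  y_{n+1} = y_n + z·[3/4·y_n + 1/4·y_{n+1}] ⇒ (1 − 1/4z)y_{n+1} = (1 + 3/4z)y_n
  R(z) = (1 + 3/4z)/(1 − 1/4z).

Find x<0 with |R(x)|<1.
x=-1.42: |R|=0.0480
R=−1: 1+3/4x = −1+1/4x ⇒ -1/2x=2 ⇒ x=2/(-1/2)=-4.0000
Confirm numerically:
  x=-3.942: |R|=0.98539 <1
  x=-3.456: |R|=0.85408 <1
  x=-2.168: |R|=0.40597 <1
  x=-1.941: |R|=0.30685 <1
  x=-4.141: |R|=1.03464 >1
  x=-4.085: |R|=1.02103 >1
Stable set (-4.0000, 0).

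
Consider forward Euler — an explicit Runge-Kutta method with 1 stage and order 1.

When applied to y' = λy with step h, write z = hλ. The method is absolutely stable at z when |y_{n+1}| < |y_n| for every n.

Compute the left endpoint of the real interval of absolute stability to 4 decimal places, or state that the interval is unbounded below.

Test eqn y'=λy, z=hλ:
  order 1, 1-stage ⇒ R(z)=1+z
  (e.g. R(-0.98)=0.02000, |R|=0.02000)

Boundary: |R(x)|=1, x<0.
x=-0.98: |R|=0.0200
|R(-2.21)|=1.2100 |R(-1.9)|=0.9000 |R(-0.65)|=0.3500
Bisect:
  x_lo=-2.3603 |R|=1.3603  x_hi=-0.3688 |R|=0.6312
  mid=-1.36457 |R|=0.36457 →hi
  mid=-1.86244 |R|=0.86244 →hi
  mid=-2.11138 |R|=1.11138 →lo
  mid=-1.98691 |R|=0.98691 →hi
  mid=-2.04914 |R|=1.04914 →lo
  mid=-2.01803 |R|=1.01803 →lo
  mid=-2.00247 |R|=1.00247 →lo
  ...
  [-2.00004,-1.99991] ⇒ x*=-2.0000
Stable set (-2.0000, 0).

left endpoint -2.0000.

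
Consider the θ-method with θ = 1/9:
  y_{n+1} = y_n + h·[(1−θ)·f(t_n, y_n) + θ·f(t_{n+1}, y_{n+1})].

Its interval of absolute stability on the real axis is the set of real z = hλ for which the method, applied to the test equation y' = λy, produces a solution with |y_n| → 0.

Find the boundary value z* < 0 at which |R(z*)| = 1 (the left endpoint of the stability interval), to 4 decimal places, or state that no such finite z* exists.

left endpoint -2.5714.

On y'=λy, z=hλ:
  y_{n+1} = y_n + z·[8/9·y_n + 1/9·y_{n+1}] ⇒ (1 − 1/9z)y_{n+1} = (1 + 8/9z)y_n
  R(z) = (1 + 8/9z)/(1 − 1/9z).

Boundary: |R(x)|=1, x<0.
x=-0.65: |R|=0.3938
R=−1: 1+8/9x = −1+1/9x ⇒ -7/9x=2 ⇒ x=2/(-7/9)=-2.5714
Confirm numerically:
  x=-2.021: |R|=0.65039 <1
  x=-1.648: |R|=0.39294 <1
  x=-1.635: |R|=0.38364 <1
  x=-1.143: |R|=0.01420 <1
  x=-2.755: |R|=1.10932 >1
  x=-2.749: |R|=1.10580 >1
So |R|<1 on (-2.5714, 0).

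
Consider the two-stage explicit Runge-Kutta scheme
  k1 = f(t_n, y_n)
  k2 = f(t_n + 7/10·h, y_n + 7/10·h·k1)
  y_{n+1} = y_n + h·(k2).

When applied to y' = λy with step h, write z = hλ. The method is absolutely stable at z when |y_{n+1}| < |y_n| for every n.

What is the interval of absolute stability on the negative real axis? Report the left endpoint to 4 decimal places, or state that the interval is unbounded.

(-1.4286, 0).

On y'=λy, z=hλ:
  k1=λy_n ⇒ h·k1=z·y_n;  k2=λ(1+7/10z)y_n ⇒ h·k2=z(1+7/10z)y_n
  y_{n+1}/y_n = 1 + z(1+7/10z) = 1 + z + 7/10z²
  R(z) = 1 + z + 7/10z².

Find x<0 with |R(x)|<1.
x=-1.04: |R|=0.7171
R=1: x+7/10x²=0 ⇒ x=−10/7=-1.4286; min R=1−1/(4·7/10)=0.6429>−1
Confirm numerically:
  x=-1.102: |R|=0.74808 <1
  x=-0.985: |R|=0.69416 <1
  x=-0.748: |R|=0.64365 <1
  x=-0.654: |R|=0.64540 <1
  x=-1.991: |R|=1.78386 >1
  x=-1.821: |R|=1.50023 >1
  x=-1.601: |R|=1.19324 >1
Stable set (-1.4286, 0).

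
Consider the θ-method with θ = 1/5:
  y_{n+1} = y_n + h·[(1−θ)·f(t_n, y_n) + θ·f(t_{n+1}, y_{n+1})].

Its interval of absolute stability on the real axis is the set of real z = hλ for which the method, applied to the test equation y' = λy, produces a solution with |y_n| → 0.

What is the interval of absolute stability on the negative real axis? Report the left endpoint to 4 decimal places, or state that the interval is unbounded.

(-3.3333, 0).

On y'=λy, z=hλ:
  y_{n+1} = y_n + z·[4/5·y_n + 1/5·y_{n+1}] ⇒ (1 − 1/5z)y_{n+1} = (1 + 4/5z)y_n
  so R(z) = (1 + 4/5z)/(1 − 1/5z).

Solve |R(x)|<1 on ℝ⁻.
x=-0.38: |R|=0.6468
R=−1: 1+4/5x = −1+1/5x ⇒ -3/5x=2 ⇒ x=2/(-3/5)=-3.3333
Confirm numerically:
  x=-2.218: |R|=0.53644 <1
  x=-1.698: |R|=0.26754 <1
  x=-1.549: |R|=0.18262 <1
  x=-3.854: |R|=1.17642 >1
  x=-3.807: |R|=1.16135 >1
  x=-3.700: |R|=1.12644 >1
So |R|<1 on (-3.3333, 0).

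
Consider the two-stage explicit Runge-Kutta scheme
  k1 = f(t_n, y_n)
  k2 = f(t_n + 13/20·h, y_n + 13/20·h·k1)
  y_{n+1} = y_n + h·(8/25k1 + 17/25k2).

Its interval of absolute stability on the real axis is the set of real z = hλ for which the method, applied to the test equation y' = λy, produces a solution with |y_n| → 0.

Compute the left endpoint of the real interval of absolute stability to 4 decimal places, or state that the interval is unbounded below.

On y'=λy, z=hλ:
  k1=λy_n ⇒ h·k1=z·y_n;  k2=λ(1+13/20z)y_n ⇒ h·k2=z(1+13/20z)y_n
  y_{n+1}/y_n = 1 + 8/25z + 17/25z(1+13/20z) = 1 + z + 221/500z²
  ⇒ R(z) = 1 + z + 221/500z².

Boundary: |R(x)|=1, x<0.
x=-1.67: |R|=0.5627
R=1: x+221/500x²=0 ⇒ x=−500/221=-2.2624; min R=1−1/(4·221/500)=0.4344>−1
Confirm numerically:
  x=-2.241: |R|=0.97876 <1
  x=-2.171: |R|=0.91225 <1
  x=-1.776: |R|=0.61815 <1
  x=-2.409: |R|=1.15605 >1
  x=-2.327: |R|=1.06640 >1
So |R|<1 on (-2.2624, 0).

left endpoint -2.2624.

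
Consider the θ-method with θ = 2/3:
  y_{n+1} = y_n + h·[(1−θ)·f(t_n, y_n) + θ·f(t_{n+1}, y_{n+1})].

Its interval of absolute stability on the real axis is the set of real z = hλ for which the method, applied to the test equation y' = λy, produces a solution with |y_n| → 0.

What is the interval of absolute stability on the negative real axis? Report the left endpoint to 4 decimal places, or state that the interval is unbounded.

With y'=λy (z=hλ):
  y_{n+1} = y_n + z·[1/3·y_n + 2/3·y_{n+1}] ⇒ (1 − 2/3z)y_{n+1} = (1 + 1/3z)y_n
  R(z) = (1 + 1/3z)/(1 − 2/3z).

Need |R(x)|<1, x<0.
x=-1.5: |R|=0.2500
x=-2: |R|=0.1429
x=-10: |R|=0.3043
x=-100: |R|=0.4778
θ=2/3≥1/2 ⇒ |1+1/3x|<|1−2/3x| ∀x<0 ⇒ unbounded interval.

(−∞, 0) — no finite endpoint.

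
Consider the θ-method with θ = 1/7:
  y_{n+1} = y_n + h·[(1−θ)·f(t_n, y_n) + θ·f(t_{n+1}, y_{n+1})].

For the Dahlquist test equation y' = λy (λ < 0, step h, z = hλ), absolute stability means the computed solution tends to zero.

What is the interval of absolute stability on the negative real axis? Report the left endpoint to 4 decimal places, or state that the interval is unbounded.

With y'=λy (z=hλ):
  y_{n+1} = y_n + z·[6/7·y_n + 1/7·y_{n+1}] ⇒ (1 − 1/7z)y_{n+1} = (1 + 6/7z)y_n
  so R(z) = (1 + 6/7z)/(1 − 1/7z).

Find x<0 with |R(x)|<1.
x=-0.93: |R|=0.1791
R=−1: 1+6/7x = −1+1/7x ⇒ -5/7x=2 ⇒ x=2/(-5/7)=-2.8000
Confirm numerically:
  x=-2.157: |R|=0.64890 <1
  x=-1.885: |R|=0.48509 <1
  x=-1.832: |R|=0.45199 <1
  x=-3.334: |R|=1.25837 >1
  x=-3.020: |R|=1.10978 >1
  x=-2.964: |R|=1.08230 >1
Interval (-2.8000, 0).

z∈(-2.8000,0).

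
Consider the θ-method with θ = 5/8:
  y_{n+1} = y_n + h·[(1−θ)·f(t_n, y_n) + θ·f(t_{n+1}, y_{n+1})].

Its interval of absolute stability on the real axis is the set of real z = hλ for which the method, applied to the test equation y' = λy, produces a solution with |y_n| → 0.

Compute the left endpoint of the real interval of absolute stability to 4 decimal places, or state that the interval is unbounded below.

(−∞, 0) — no finite endpoint.

Test eqn y'=λy, z=hλ:
  y_{n+1} = y_n + z·[3/8·y_n + 5/8·y_{n+1}] ⇒ (1 − 5/8z)y_{n+1} = (1 + 3/8z)y_n
  R(z) = (1 + 3/8z)/(1 − 5/8z).

Need |R(x)|<1, x<0.
x=-1.6: |R|=0.2000
x=-2: |R|=0.1111
x=-10: |R|=0.3793
x=-100: |R|=0.5748
θ=5/8≥1/2 ⇒ |1+3/8x|<|1−5/8x| ∀x<0 ⇒ interval (−∞,0).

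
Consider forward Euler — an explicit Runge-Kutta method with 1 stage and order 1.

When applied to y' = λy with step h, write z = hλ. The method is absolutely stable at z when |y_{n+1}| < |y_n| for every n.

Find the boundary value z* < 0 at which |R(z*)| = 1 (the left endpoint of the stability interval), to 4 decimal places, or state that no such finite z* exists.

Test eqn y'=λy, z=hλ:
  order 1, 1-stage ⇒ R(z)=1+z
  (e.g. R(-1.03)=-0.03000, |R|=0.03000)

Solve |R(x)|<1 on ℝ⁻.
x=-1.03: |R|=0.0300
|R(-2.22)|=1.2200 |R(-2.12)|=1.1200 |R(-2.04)|=1.0400
Bisect:
  x_lo=-2.3367 |R|=1.3367  x_hi=-0.3221 |R|=0.6779
  mid=-1.32939 |R|=0.32939 →hi
  mid=-1.83303 |R|=0.83303 →hi
  mid=-2.08485 |R|=1.08485 →lo
  mid=-1.95894 |R|=0.95894 →hi
  mid=-2.02190 |R|=1.02190 →lo
  mid=-1.99042 |R|=0.99042 →hi
  mid=-2.00616 |R|=1.00616 →lo
  mid=-1.99829 |R|=0.99829 →hi
  mid=-2.00222 |R|=1.00222 →lo
  ...
  [-2.00001,-1.99989] ⇒ x*=-2.0000
Stable set (-2.0000, 0).

left endpoint -2.0000.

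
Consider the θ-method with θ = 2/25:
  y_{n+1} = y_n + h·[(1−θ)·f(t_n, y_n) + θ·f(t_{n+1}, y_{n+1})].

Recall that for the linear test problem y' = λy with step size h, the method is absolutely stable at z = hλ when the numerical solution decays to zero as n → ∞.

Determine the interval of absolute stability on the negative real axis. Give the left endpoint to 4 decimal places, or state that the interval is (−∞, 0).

Set f=λy, z=hλ:
  y_{n+1} = y_n + z·[23/25·y_n + 2/25·y_{n+1}] ⇒ (1 − 2/25z)y_{n+1} = (1 + 23/25z)y_n
  ⇒ R(z) = (1 + 23/25z)/(1 − 2/25z).

Solve |R(x)|<1 on ℝ⁻.
x=-0.86: |R|=0.1954
R=−1: 1+23/25x = −1+2/25x ⇒ -21/25x=2 ⇒ x=2/(-21/25)=-2.3810
Confirm numerically:
  x=-1.824: |R|=0.59173 <1
  x=-1.524: |R|=0.35839 <1
  x=-1.394: |R|=0.25414 <1
  x=-1.244: |R|=0.13140 <1
  x=-2.878: |R|=1.33938 >1
  x=-2.665: |R|=1.19667 >1
  x=-2.537: |R|=1.10896 >1
Interval (-2.3810, 0).

z∈(-2.3810,0).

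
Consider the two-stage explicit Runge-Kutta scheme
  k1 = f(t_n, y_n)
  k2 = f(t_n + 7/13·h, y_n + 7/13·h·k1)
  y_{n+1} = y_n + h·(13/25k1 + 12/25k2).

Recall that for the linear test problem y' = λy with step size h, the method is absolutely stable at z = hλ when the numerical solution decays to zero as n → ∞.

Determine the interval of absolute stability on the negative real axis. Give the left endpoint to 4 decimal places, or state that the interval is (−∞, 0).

(-3.8690, 0).

Set f=λy, z=hλ:
  k1=λy_n ⇒ h·k1=z·y_n;  k2=λ(1+7/13z)y_n ⇒ h·k2=z(1+7/13z)y_n
  y_{n+1}/y_n = 1 + 13/25z + 12/25z(1+7/13z) = 1 + z + 84/325z²
  Hence R(z) = 1 + z + 84/325z².

Boundary: |R(x)|=1, x<0.
x=-0.59: |R|=0.5000
R=1: x+84/325x²=0 ⇒ x=−325/84=-3.8690; min R=1−1/(4·84/325)=0.0327>−1
Confirm numerically:
  x=-3.236: |R|=0.47053 <1
  x=-2.744: |R|=0.20210 <1
  x=-1.586: |R|=0.06413 <1
  x=-4.399: |R|=1.60254 >1
  x=-4.002: |R|=1.13752 >1
  x=-3.926: |R|=1.05779 >1
Interval (-3.8690, 0).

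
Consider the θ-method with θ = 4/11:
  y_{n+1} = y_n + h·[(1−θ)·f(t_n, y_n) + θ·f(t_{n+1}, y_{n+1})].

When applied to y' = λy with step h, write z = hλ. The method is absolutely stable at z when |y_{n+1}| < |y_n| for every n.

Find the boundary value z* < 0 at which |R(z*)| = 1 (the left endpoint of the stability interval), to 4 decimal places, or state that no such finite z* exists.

z* = -7.3333.

With y'=λy (z=hλ):
  y_{n+1} = y_n + z·[7/11·y_n + 4/11·y_{n+1}] ⇒ (1 − 4/11z)y_{n+1} = (1 + 7/11z)y_n
  so R(z) = (1 + 7/11z)/(1 − 4/11z).

Need |R(x)|<1, x<0.
x=-0.44: |R|=0.6207
R=−1: 1+7/11x = −1+4/11x ⇒ -3/11x=2 ⇒ x=2/(-3/11)=-7.3333
Confirm numerically:
  x=-6.951: |R|=0.97044 <1
  x=-4.802: |R|=0.74861 <1
  x=-4.245: |R|=0.66887 <1
  x=-3.935: |R|=0.61874 <1
  x=-7.560: |R|=1.01649 >1
  x=-7.528: |R|=1.01421 >1
  x=-7.402: |R|=1.00507 >1
Stable set (-7.3333, 0).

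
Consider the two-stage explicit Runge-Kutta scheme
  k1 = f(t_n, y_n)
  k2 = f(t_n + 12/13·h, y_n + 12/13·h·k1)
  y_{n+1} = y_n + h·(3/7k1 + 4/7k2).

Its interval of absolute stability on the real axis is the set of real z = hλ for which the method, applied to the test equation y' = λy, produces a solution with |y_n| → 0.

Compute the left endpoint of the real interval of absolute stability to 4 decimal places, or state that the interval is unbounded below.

z* = -1.8958.

Set f=λy, z=hλ:
  k1=λy_n ⇒ h·k1=z·y_n;  k2=λ(1+12/13z)y_n ⇒ h·k2=z(1+12/13z)y_n
  y_{n+1}/y_n = 1 + 3/7z + 4/7z(1+12/13z) = 1 + z + 48/91z²
  ⇒ R(z) = 1 + z + 48/91z².

Solve |R(x)|<1 on ℝ⁻.
x=-0.67: |R|=0.5668
R=1: x+48/91x²=0 ⇒ x=−91/48=-1.8958; min R=1−1/(4·48/91)=0.5260>−1
Confirm numerically:
  x=-1.434: |R|=0.65067 <1
  x=-1.018: |R|=0.52863 <1
  x=-0.914: |R|=0.52665 <1
  x=-2.453: |R|=1.72091 >1
  x=-2.196: |R|=1.34769 >1
  x=-2.028: |R|=1.14138 >1
So |R|<1 on (-1.8958, 0).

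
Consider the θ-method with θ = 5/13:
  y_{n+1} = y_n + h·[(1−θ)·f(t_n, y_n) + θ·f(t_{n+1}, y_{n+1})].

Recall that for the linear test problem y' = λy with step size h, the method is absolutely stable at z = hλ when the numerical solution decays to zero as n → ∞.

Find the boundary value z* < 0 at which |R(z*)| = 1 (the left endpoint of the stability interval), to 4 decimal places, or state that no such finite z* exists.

z* = -8.6667.

With y'=λy (z=hλ):
  y_{n+1} = y_n + z·[8/13·y_n + 5/13·y_{n+1}] ⇒ (1 − 5/13z)y_{n+1} = (1 + 8/13z)y_n
  Hence R(z) = (1 + 8/13z)/(1 − 5/13z).

Boundary: |R(x)|=1, x<0.
x=-1.34: |R|=0.1157
R=−1: 1+8/13x = −1+5/13x ⇒ -3/13x=2 ⇒ x=2/(-3/13)=-8.6667
Confirm numerically:
  x=-8.523: |R|=0.99225 <1
  x=-8.496: |R|=0.99077 <1
  x=-6.507: |R|=0.85771 <1
  x=-9.165: |R|=1.02541 >1
  x=-8.999: |R|=1.01719 >1
  x=-8.974: |R|=1.01593 >1
So |R|<1 on (-8.6667, 0).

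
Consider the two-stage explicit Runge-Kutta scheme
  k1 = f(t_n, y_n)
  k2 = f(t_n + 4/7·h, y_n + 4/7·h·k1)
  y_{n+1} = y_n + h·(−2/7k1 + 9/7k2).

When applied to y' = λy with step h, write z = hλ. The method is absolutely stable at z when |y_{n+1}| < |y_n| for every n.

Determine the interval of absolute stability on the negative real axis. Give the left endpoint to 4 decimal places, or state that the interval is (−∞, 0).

Test eqn y'=λy, z=hλ:
  k1=λy_n ⇒ h·k1=z·y_n;  k2=λ(1+4/7z)y_n ⇒ h·k2=z(1+4/7z)y_n
  y_{n+1}/y_n = 1 − 2/7z + 9/7z(1+4/7z) = 1 + z + 36/49z²
  Hence R(z) = 1 + z + 36/49z².

Solve |R(x)|<1 on ℝ⁻.
x=-0.69: |R|=0.6598
R=1: x+36/49x²=0 ⇒ x=−49/36=-1.3611; min R=1−1/(4·36/49)=0.6597>−1
Confirm numerically:
  x=-1.200: |R|=0.85796 <1
  x=-1.092: |R|=0.78410 <1
  x=-0.697: |R|=0.65992 <1
  x=-0.595: |R|=0.66510 <1
  x=-1.728: |R|=1.46578 >1
  x=-1.699: |R|=1.42177 >1
So |R|<1 on (-1.3611, 0).

(-1.3611, 0).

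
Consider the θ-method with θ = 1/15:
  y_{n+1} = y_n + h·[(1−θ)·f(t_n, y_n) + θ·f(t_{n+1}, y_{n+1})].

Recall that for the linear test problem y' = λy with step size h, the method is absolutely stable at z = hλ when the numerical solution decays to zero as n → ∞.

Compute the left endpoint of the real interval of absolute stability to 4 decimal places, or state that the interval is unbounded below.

z* = -2.3077.

Set f=λy, z=hλ:
  y_{n+1} = y_n + z·[14/15·y_n + 1/15·y_{n+1}] ⇒ (1 − 1/15z)y_{n+1} = (1 + 14/15z)y_n
  R(z) = (1 + 14/15z)/(1 − 1/15z).

Need |R(x)|<1, x<0.
x=-1.06: |R|=0.0100
R=−1: 1+14/15x = −1+1/15x ⇒ -13/15x=2 ⇒ x=2/(-13/15)=-2.3077
Confirm numerically:
  x=-2.062: |R|=0.81280 <1
  x=-1.462: |R|=0.33216 <1
  x=-1.242: |R|=0.14703 <1
  x=-0.966: |R|=0.09245 <1
  x=-2.861: |R|=1.40272 >1
  x=-2.489: |R|=1.13477 >1
Interval (-2.3077, 0).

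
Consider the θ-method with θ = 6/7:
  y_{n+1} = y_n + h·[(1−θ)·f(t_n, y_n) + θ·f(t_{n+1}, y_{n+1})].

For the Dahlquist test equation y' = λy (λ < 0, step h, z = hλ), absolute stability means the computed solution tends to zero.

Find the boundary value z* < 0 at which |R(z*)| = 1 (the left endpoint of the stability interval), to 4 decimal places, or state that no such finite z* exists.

Set f=λy, z=hλ:
  y_{n+1} = y_n + z·[1/7·y_n + 6/7·y_{n+1}] ⇒ (1 − 6/7z)y_{n+1} = (1 + 1/7z)y_n
  Hence R(z) = (1 + 1/7z)/(1 − 6/7z).

Need |R(x)|<1, x<0.
x=-0.75: |R|=0.5435
x=-2: |R|=0.2632
x=-10: |R|=0.0448
x=-100: |R|=0.1532
θ=6/7≥1/2 ⇒ |1+1/7x|<|1−6/7x| ∀x<0 ⇒ unbounded interval.

interval (−∞, 0).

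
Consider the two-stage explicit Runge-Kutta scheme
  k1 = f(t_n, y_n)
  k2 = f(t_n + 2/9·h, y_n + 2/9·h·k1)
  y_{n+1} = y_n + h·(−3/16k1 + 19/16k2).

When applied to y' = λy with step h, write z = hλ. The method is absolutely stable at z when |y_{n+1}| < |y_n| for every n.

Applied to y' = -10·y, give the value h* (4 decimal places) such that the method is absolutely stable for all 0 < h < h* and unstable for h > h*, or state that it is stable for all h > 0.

Test eqn y'=λy, z=hλ:
  k1=λy_n ⇒ h·k1=z·y_n;  k2=λ(1+2/9z)y_n ⇒ h·k2=z(1+2/9z)y_n
  y_{n+1}/y_n = 1 − 3/16z + 19/16z(1+2/9z) = 1 + z + 19/72z²
  ⇒ R(z) = 1 + z + 19/72z².

Solve |R(x)|<1 on ℝ⁻.
x=-0.95: |R|=0.2882
R=1: x+19/72x²=0 ⇒ x=−72/19=-3.7895; min R=1−1/(4·19/72)=0.0526>−1
Confirm numerically:
  x=-3.703: |R|=0.91550 <1
  x=-3.553: |R|=0.77828 <1
  x=-2.545: |R|=0.16421 <1
  x=-1.627: |R|=0.07155 <1
  x=-4.073: |R|=1.30474 >1
  x=-4.019: |R|=1.24343 >1
  x=-3.932: |R|=1.14789 >1
Stable set (-3.7895, 0).

(-3.7895,0); λ=-10 ⇒ h* = (72/19)/10 = 0.3789.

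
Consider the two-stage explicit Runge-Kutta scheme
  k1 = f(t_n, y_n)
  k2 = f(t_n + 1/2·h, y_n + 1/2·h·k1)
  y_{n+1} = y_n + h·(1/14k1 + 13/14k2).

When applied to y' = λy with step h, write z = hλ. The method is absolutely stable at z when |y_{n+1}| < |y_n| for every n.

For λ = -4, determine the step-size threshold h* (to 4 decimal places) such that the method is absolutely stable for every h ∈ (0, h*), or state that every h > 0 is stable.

With y'=λy (z=hλ):
  k1=λy_n ⇒ h·k1=z·y_n;  k2=λ(1+1/2z)y_n ⇒ h·k2=z(1+1/2z)y_n
  y_{n+1}/y_n = 1 + 1/14z + 13/14z(1+1/2z) = 1 + z + 13/28z²
  R(z) = 1 + z + 13/28z².

Find x<0 with |R(x)|<1.
x=-0.62: |R|=0.5585
R=1: x+13/28x²=0 ⇒ x=−28/13=-2.1538; min R=1−1/(4·13/28)=0.4615>−1
Confirm numerically:
  x=-1.668: |R|=0.62375 <1
  x=-1.615: |R|=0.59596 <1
  x=-0.919: |R|=0.47312 <1
  x=-2.489: |R|=1.38731 >1
  x=-2.454: |R|=1.34198 >1
Interval (-2.1538, 0).

(-2.1538,0); λ=-4 ⇒ h* = (28/13)/4 = 0.5385.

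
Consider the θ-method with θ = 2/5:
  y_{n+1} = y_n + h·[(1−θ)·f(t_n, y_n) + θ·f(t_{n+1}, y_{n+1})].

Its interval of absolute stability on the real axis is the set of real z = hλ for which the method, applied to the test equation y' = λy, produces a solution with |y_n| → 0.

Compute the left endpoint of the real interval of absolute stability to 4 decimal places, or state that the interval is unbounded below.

z* = -10.0000.

With y'=λy (z=hλ):
  y_{n+1} = y_n + z·[3/5·y_n + 2/5·y_{n+1}] ⇒ (1 − 2/5z)y_{n+1} = (1 + 3/5z)y_n
  Hence R(z) = (1 + 3/5z)/(1 − 2/5z).

Solve |R(x)|<1 on ℝ⁻.
x=-0.68: |R|=0.4654
R=−1: 1+3/5x = −1+2/5x ⇒ -1/5x=2 ⇒ x=2/(-1/5)=-10.0000
Confirm numerically:
  x=-8.303: |R|=0.92146 <1
  x=-5.751: |R|=0.74252 <1
  x=-5.748: |R|=0.74224 <1
  x=-4.137: |R|=0.55831 <1
  x=-10.232: |R|=1.00911 >1
  x=-10.201: |R|=1.00791 >1
Interval (-10.0000, 0).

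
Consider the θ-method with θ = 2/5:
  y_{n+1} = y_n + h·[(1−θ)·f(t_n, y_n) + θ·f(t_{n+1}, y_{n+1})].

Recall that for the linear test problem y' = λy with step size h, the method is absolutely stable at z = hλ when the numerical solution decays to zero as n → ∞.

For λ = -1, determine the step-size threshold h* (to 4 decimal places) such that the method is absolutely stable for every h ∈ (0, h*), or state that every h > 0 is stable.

(-10.0000,0); λ=-1 ⇒ h* = (10)/1 = 10.0000.

On y'=λy, z=hλ:
  y_{n+1} = y_n + z·[3/5·y_n + 2/5·y_{n+1}] ⇒ (1 − 2/5z)y_{n+1} = (1 + 3/5z)y_n
  R(z) = (1 + 3/5z)/(1 − 2/5z).

Boundary: |R(x)|=1, x<0.
x=-1.5: |R|=0.0625
R=−1: 1+3/5x = −1+2/5x ⇒ -1/5x=2 ⇒ x=2/(-1/5)=-10.0000
Confirm numerically:
  x=-9.760: |R|=0.99021 <1
  x=-9.451: |R|=0.97703 <1
  x=-5.871: |R|=0.75337 <1
  x=-4.524: |R|=0.61019 <1
  x=-10.568: |R|=1.02173 >1
  x=-10.410: |R|=1.01588 >1
  x=-10.243: |R|=1.00953 >1
Stable set (-10.0000, 0).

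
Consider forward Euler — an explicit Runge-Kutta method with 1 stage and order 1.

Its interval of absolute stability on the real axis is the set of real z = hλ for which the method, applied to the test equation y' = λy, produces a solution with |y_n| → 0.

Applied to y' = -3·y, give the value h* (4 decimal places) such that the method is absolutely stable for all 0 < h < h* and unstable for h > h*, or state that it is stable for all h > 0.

(-2.0000,0); λ=-3 ⇒ h* = 0.6667.

With y'=λy (z=hλ):
  order 1, 1-stage ⇒ R(z)=1+z
  (e.g. R(-1.35)=-0.35000, |R|=0.35000)

Find x<0 with |R(x)|<1.
x=-1.35: |R|=0.3500
|R(-2.35)|=1.3500 |R(-1.83)|=0.8300 |R(-1.1)|=0.1000
Bisect:
  x_lo=-2.4732 |R|=1.4732  x_hi=-0.1210 |R|=0.8790
  mid=-1.29709 |R|=0.29709 →hi
  mid=-1.88514 |R|=0.88514 →hi
  mid=-2.17916 |R|=1.17916 →lo
  mid=-2.03215 |R|=1.03215 →lo
  mid=-1.95864 |R|=0.95864 →hi
  mid=-1.99540 |R|=0.99540 →hi
  mid=-2.01377 |R|=1.01377 →lo
  mid=-2.00458 |R|=1.00458 →lo
  mid=-1.99999 |R|=0.99999 →hi
  mid=-2.00229 |R|=1.00229 →lo
  ...
  [-2.00013,-1.99999] ⇒ x*=-2.0000
Stable set (-2.0000, 0).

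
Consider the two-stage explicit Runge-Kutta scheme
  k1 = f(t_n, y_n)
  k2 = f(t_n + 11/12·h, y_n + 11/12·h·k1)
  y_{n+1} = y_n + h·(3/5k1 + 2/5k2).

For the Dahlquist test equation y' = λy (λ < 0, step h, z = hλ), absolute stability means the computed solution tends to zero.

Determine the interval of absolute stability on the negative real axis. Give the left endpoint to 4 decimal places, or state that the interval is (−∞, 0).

(-2.7273, 0).

Test eqn y'=λy, z=hλ:
  k1=λy_n ⇒ h·k1=z·y_n;  k2=λ(1+11/12z)y_n ⇒ h·k2=z(1+11/12z)y_n
  y_{n+1}/y_n = 1 + 3/5z + 2/5z(1+11/12z) = 1 + z + 11/30z²
  R(z) = 1 + z + 11/30z².

Find x<0 with |R(x)|<1.
x=-1.18: |R|=0.3305
R=1: x+11/30x²=0 ⇒ x=−30/11=-2.7273; min R=1−1/(4·11/30)=0.3182>−1
Confirm numerically:
  x=-2.083: |R|=0.50793 <1
  x=-1.427: |R|=0.31965 <1
  x=-1.115: |R|=0.34085 <1
  x=-3.148: |R|=1.48563 >1
  x=-3.111: |R|=1.43772 >1
So |R|<1 on (-2.7273, 0).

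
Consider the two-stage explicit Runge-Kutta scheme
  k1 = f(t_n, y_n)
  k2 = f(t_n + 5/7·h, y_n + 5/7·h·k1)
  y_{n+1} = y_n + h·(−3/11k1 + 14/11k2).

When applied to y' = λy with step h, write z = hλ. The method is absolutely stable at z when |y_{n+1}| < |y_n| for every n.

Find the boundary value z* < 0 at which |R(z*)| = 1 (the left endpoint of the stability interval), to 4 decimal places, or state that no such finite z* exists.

On y'=λy, z=hλ:
  k1=λy_n ⇒ h·k1=z·y_n;  k2=λ(1+5/7z)y_n ⇒ h·k2=z(1+5/7z)y_n
  y_{n+1}/y_n = 1 − 3/11z + 14/11z(1+5/7z) = 1 + z + 10/11z²
  R(z) = 1 + z + 10/11z².

Solve |R(x)|<1 on ℝ⁻.
x=-1.35: |R|=1.3068
R=1: x+10/11x²=0 ⇒ x=−11/10=-1.1000; min R=1−1/(4·10/11)=0.7250>−1
Confirm numerically:
  x=-0.702: |R|=0.74600 <1
  x=-0.596: |R|=0.72692 <1
  x=-0.549: |R|=0.72500 <1
  x=-1.296: |R|=1.23092 >1
  x=-1.154: |R|=1.05665 >1
Interval (-1.1000, 0).

left endpoint -1.1000.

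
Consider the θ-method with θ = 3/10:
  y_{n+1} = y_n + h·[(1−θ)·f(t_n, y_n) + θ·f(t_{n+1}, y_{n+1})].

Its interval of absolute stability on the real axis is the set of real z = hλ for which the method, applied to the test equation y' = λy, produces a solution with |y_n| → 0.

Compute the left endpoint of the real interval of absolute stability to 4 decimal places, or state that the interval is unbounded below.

Test eqn y'=λy, z=hλ:
  y_{n+1} = y_n + z·[7/10·y_n + 3/10·y_{n+1}] ⇒ (1 − 3/10z)y_{n+1} = (1 + 7/10z)y_n
  R(z) = (1 + 7/10z)/(1 − 3/10z).

Need |R(x)|<1, x<0.
x=-0.46: |R|=0.5958
R=−1: 1+7/10x = −1+3/10x ⇒ -2/5x=2 ⇒ x=2/(-2/5)=-5.0000
Confirm numerically:
  x=-4.976: |R|=0.99615 <1
  x=-4.727: |R|=0.95484 <1
  x=-4.257: |R|=0.86948 <1
  x=-5.209: |R|=1.03262 >1
  x=-5.177: |R|=1.02773 >1
  x=-5.060: |R|=1.00953 >1
Stable set (-5.0000, 0).

left endpoint -5.0000.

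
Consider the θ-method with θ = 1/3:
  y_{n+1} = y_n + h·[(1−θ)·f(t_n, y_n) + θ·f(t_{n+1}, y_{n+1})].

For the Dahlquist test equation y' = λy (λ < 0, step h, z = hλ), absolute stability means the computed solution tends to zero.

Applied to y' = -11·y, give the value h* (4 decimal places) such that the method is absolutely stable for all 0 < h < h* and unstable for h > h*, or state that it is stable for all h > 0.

(-6.0000,0); λ=-11 ⇒ h* = (6)/11 = 0.5455.

Set f=λy, z=hλ:
  y_{n+1} = y_n + z·[2/3·y_n + 1/3·y_{n+1}] ⇒ (1 − 1/3z)y_{n+1} = (1 + 2/3z)y_n
  Hence R(z) = (1 + 2/3z)/(1 − 1/3z).

Boundary: |R(x)|=1, x<0.
x=-1.01: |R|=0.2444
R=−1: 1+2/3x = −1+1/3x ⇒ -1/3x=2 ⇒ x=2/(-1/3)=-6.0000
Confirm numerically:
  x=-3.378: |R|=0.58890 <1
  x=-3.137: |R|=0.53349 <1
  x=-2.991: |R|=0.49775 <1
  x=-6.306: |R|=1.03288 >1
  x=-6.242: |R|=1.02618 >1
  x=-6.197: |R|=1.02142 >1
Stable set (-6.0000, 0).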